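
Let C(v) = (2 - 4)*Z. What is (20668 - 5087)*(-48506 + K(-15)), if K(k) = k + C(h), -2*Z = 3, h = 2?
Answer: -755958958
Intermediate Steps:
Z = -3/2 (Z = -½*3 = -3/2 ≈ -1.5000)
C(v) = 3 (C(v) = (2 - 4)*(-3/2) = -2*(-3/2) = 3)
K(k) = 3 + k (K(k) = k + 3 = 3 + k)
(20668 - 5087)*(-48506 + K(-15)) = (20668 - 5087)*(-48506 + (3 - 15)) = 15581*(-48506 - 12) = 15581*(-48518) = -755958958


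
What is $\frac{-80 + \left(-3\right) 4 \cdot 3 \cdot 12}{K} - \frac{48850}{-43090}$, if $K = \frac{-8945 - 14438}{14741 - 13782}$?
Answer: $\frac{2229979427}{100757347} \approx 22.132$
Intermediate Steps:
$K = - \frac{23383}{959}$ ($K = \frac{-8945 - 14438}{959} = \left(-8945 - 14438\right) \frac{1}{959} = \left(-23383\right) \frac{1}{959} = - \frac{23383}{959} \approx -24.383$)
$\frac{-80 + \left(-3\right) 4 \cdot 3 \cdot 12}{K} - \frac{48850}{-43090} = \frac{-80 + \left(-3\right) 4 \cdot 3 \cdot 12}{- \frac{23383}{959}} - \frac{48850}{-43090} = \left(-80 + \left(-12\right) 3 \cdot 12\right) \left(- \frac{959}{23383}\right) - - \frac{4885}{4309} = \left(-80 - 432\right) \left(- \frac{959}{23383}\right) + \frac{4885}{4309} = \left(-512\right) \left(- \frac{959}{23383}\right) + \frac{4885}{4309} = \frac{491008}{23383} + \frac{4885}{4309} = \frac{2229979427}{100757347}$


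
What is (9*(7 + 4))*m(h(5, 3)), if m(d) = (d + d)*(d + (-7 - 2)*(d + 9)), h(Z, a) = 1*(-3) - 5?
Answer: 26928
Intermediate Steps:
h(Z, a) = -8 (h(Z, a) = -3 - 5 = -8)
m(d) = 2*d*(-81 - 8*d) (m(d) = (2*d)*(d - 9*(9 + d)) = (2*d)*(d + (-81 - 9*d)) = (2*d)*(-81 - 8*d) = 2*d*(-81 - 8*d))
(9*(7 + 4))*m(h(5, 3)) = (9*(7 + 4))*(-2*(-8)*(81 + 8*(-8))) = (9*11)*(-2*(-8)*(81 - 64)) = 99*(-2*(-8)*17) = 99*272 = 26928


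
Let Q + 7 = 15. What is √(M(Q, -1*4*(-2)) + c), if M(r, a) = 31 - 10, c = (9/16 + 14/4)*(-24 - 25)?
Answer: I*√2849/4 ≈ 13.344*I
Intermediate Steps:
Q = 8 (Q = -7 + 15 = 8)
c = -3185/16 (c = (9*(1/16) + 14*(¼))*(-49) = (9/16 + 7/2)*(-49) = (65/16)*(-49) = -3185/16 ≈ -199.06)
M(r, a) = 21
√(M(Q, -1*4*(-2)) + c) = √(21 - 3185/16) = √(-2849/16) = I*√2849/4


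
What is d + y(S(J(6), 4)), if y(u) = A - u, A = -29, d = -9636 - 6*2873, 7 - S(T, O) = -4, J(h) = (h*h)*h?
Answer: -26914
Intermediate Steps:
J(h) = h**3 (J(h) = h**2*h = h**3)
S(T, O) = 11 (S(T, O) = 7 - 1*(-4) = 7 + 4 = 11)
d = -26874 (d = -9636 - 1*17238 = -9636 - 17238 = -26874)
y(u) = -29 - u
d + y(S(J(6), 4)) = -26874 + (-29 - 1*11) = -26874 + (-29 - 11) = -26874 - 40 = -26914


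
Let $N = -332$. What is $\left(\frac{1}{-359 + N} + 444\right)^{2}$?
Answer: $\frac{94128080809}{477481} \approx 1.9713 \cdot 10^{5}$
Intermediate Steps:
$\left(\frac{1}{-359 + N} + 444\right)^{2} = \left(\frac{1}{-359 - 332} + 444\right)^{2} = \left(\frac{1}{-691} + 444\right)^{2} = \left(- \frac{1}{691} + 444\right)^{2} = \left(\frac{306803}{691}\right)^{2} = \frac{94128080809}{477481}$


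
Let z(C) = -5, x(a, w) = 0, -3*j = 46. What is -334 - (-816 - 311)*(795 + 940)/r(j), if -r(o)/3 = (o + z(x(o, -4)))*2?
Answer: 1914597/122 ≈ 15693.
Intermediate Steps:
j = -46/3 (j = -1/3*46 = -46/3 ≈ -15.333)
r(o) = 30 - 6*o (r(o) = -3*(o - 5)*2 = -3*(-5 + o)*2 = -3*(-10 + 2*o) = 30 - 6*o)
-334 - (-816 - 311)*(795 + 940)/r(j) = -334 - (-816 - 311)*(795 + 940)/(30 - 6*(-46/3)) = -334 - (-1127*1735)/(30 + 92) = -334 - (-1955345)/122 = -334 - 1*(-1955345/122) = -334 + 1955345/122 = 1914597/122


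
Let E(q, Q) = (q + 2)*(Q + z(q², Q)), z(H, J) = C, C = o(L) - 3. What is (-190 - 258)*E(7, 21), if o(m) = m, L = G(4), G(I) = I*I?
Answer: -137088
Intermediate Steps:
G(I) = I²
L = 16 (L = 4² = 16)
C = 13 (C = 16 - 3 = 13)
z(H, J) = 13
E(q, Q) = (2 + q)*(13 + Q) (E(q, Q) = (q + 2)*(Q + 13) = (2 + q)*(13 + Q))
(-190 - 258)*E(7, 21) = (-190 - 258)*(26 + 2*21 + 13*7 + 21*7) = -448*(26 + 42 + 91 + 147) = -448*306 = -137088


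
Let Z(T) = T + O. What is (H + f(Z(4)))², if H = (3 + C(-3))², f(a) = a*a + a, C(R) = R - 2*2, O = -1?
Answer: 784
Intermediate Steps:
Z(T) = -1 + T (Z(T) = T - 1 = -1 + T)
C(R) = -4 + R (C(R) = R - 4 = -4 + R)
f(a) = a + a² (f(a) = a² + a = a + a²)
H = 16 (H = (3 + (-4 - 3))² = (3 - 7)² = (-4)² = 16)
(H + f(Z(4)))² = (16 + (-1 + 4)*(1 + (-1 + 4)))² = (16 + 3*(1 + 3))² = (16 + 3*4)² = (16 + 12)² = 28² = 784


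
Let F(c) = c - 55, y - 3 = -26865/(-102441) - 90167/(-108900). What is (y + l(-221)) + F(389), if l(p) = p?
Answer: 39582972259/338055300 ≈ 117.09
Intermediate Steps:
y = 1382723359/338055300 (y = 3 + (-26865/(-102441) - 90167/(-108900)) = 3 + (-26865*(-1/102441) - 90167*(-1/108900)) = 3 + (8955/34147 + 8197/9900) = 3 + 368557459/338055300 = 1382723359/338055300 ≈ 4.0902)
F(c) = -55 + c
(y + l(-221)) + F(389) = (1382723359/338055300 - 221) + (-55 + 389) = -73327497941/338055300 + 334 = 39582972259/338055300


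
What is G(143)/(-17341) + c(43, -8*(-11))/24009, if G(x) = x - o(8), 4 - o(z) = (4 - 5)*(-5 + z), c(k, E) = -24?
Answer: -1227136/138780023 ≈ -0.0088423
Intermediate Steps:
o(z) = -1 + z (o(z) = 4 - (4 - 5)*(-5 + z) = 4 - (-1)*(-5 + z) = 4 - (5 - z) = 4 + (-5 + z) = -1 + z)
G(x) = -7 + x (G(x) = x - (-1 + 8) = x - 1*7 = x - 7 = -7 + x)
G(143)/(-17341) + c(43, -8*(-11))/24009 = (-7 + 143)/(-17341) - 24/24009 = 136*(-1/17341) - 24*1/24009 = -136/17341 - 8/8003 = -1227136/138780023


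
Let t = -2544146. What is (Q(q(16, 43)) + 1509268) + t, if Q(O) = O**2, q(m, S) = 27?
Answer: -1034149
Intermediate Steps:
(Q(q(16, 43)) + 1509268) + t = (27**2 + 1509268) - 2544146 = (729 + 1509268) - 2544146 = 1509997 - 2544146 = -1034149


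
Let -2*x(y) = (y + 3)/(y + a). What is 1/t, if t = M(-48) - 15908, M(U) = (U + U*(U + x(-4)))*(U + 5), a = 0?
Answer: -1/113174 ≈ -8.8360e-6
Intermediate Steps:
x(y) = -(3 + y)/(2*y) (x(y) = -(y + 3)/(2*(y + 0)) = -(3 + y)/(2*y))
M(U) = (5 + U)*(U + U*(-⅛ + U)) (M(U) = (U + U*(U + (½)*(-3 - 1*(-4))/(-4)))*(U + 5) = (U + U*(U + (½)*(-¼)*(-3 + 4)))*(5 + U) = (U + U*(U + (½)*(-¼)*1))*(5 + U) = (U + U*(U - ⅛))*(5 + U) = (U + U*(-⅛ + U))*(5 + U) = (5 + U)*(U + U*(-⅛ + U)))
t = -113174 (t = (⅛)*(-48)*(35 + 8*(-48)² + 47*(-48)) - 15908 = (⅛)*(-48)*(35 + 8*2304 - 2256) - 15908 = (⅛)*(-48)*(35 + 18432 - 2256) - 15908 = (⅛)*(-48)*16211 - 15908 = -97266 - 15908 = -113174)
1/t = 1/(-113174) = -1/113174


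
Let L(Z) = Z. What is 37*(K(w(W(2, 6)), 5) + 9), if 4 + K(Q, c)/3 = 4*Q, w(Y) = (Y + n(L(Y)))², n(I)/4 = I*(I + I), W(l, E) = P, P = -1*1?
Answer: 21645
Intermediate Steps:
P = -1
W(l, E) = -1
n(I) = 8*I² (n(I) = 4*(I*(I + I)) = 4*(I*(2*I)) = 4*(2*I²) = 8*I²)
w(Y) = (Y + 8*Y²)²
K(Q, c) = -12 + 12*Q (K(Q, c) = -12 + 3*(4*Q) = -12 + 12*Q)
37*(K(w(W(2, 6)), 5) + 9) = 37*((-12 + 12*((-1)²*(1 + 8*(-1))²)) + 9) = 37*((-12 + 12*(1*(1 - 8)²)) + 9) = 37*((-12 + 12*(1*(-7)²)) + 9) = 37*((-12 + 12*(1*49)) + 9) = 37*((-12 + 12*49) + 9) = 37*((-12 + 588) + 9) = 37*(576 + 9) = 37*585 = 21645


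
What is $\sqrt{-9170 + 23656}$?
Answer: $\sqrt{14486} \approx 120.36$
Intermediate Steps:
$\sqrt{-9170 + 23656} = \sqrt{14486}$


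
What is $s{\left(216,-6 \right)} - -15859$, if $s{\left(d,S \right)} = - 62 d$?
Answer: $2467$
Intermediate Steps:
$s{\left(216,-6 \right)} - -15859 = \left(-62\right) 216 - -15859 = -13392 + 15859 = 2467$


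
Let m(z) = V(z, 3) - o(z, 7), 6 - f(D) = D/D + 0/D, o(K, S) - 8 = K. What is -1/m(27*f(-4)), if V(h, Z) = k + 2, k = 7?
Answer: 1/134 ≈ 0.0074627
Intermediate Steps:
o(K, S) = 8 + K
f(D) = 5 (f(D) = 6 - (D/D + 0/D) = 6 - (1 + 0) = 6 - 1*1 = 6 - 1 = 5)
V(h, Z) = 9 (V(h, Z) = 7 + 2 = 9)
m(z) = 1 - z (m(z) = 9 - (8 + z) = 9 + (-8 - z) = 1 - z)
-1/m(27*f(-4)) = -1/(1 - 27*5) = -1/(1 - 1*135) = -1/(1 - 135) = -1/(-134) = -1*(-1/134) = 1/134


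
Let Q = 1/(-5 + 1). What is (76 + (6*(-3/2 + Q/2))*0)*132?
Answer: 10032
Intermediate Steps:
Q = -1/4 (Q = 1/(-4) = -1/4 ≈ -0.25000)
(76 + (6*(-3/2 + Q/2))*0)*132 = (76 + (6*(-3/2 - 1/4/2))*0)*132 = (76 + (6*(-3*1/2 - 1/4*1/2))*0)*132 = (76 + (6*(-3/2 - 1/8))*0)*132 = (76 + (6*(-13/8))*0)*132 = (76 - 39/4*0)*132 = (76 + 0)*132 = 76*132 = 10032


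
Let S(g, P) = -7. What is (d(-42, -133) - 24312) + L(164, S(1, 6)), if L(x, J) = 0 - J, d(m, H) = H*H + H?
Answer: -6749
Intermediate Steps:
d(m, H) = H + H² (d(m, H) = H² + H = H + H²)
L(x, J) = -J
(d(-42, -133) - 24312) + L(164, S(1, 6)) = (-133*(1 - 133) - 24312) - 1*(-7) = (-133*(-132) - 24312) + 7 = (17556 - 24312) + 7 = -6756 + 7 = -6749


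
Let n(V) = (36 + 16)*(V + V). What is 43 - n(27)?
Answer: -2765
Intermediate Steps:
n(V) = 104*V (n(V) = 52*(2*V) = 104*V)
43 - n(27) = 43 - 104*27 = 43 - 1*2808 = 43 - 2808 = -2765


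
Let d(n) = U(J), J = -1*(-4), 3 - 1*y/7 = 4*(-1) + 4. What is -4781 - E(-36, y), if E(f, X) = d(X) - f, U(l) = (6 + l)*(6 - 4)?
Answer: -4837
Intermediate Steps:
y = 21 (y = 21 - 7*(4*(-1) + 4) = 21 - 7*(-4 + 4) = 21 - 7*0 = 21 + 0 = 21)
J = 4
U(l) = 12 + 2*l (U(l) = (6 + l)*2 = 12 + 2*l)
d(n) = 20 (d(n) = 12 + 2*4 = 12 + 8 = 20)
E(f, X) = 20 - f
-4781 - E(-36, y) = -4781 - (20 - 1*(-36)) = -4781 - (20 + 36) = -4781 - 1*56 = -4781 - 56 = -4837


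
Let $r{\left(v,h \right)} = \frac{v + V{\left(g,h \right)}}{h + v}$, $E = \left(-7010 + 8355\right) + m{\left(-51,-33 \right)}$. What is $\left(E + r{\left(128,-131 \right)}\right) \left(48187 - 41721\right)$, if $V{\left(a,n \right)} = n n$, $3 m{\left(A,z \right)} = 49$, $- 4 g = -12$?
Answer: $- \frac{85383530}{3} \approx -2.8461 \cdot 10^{7}$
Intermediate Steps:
$g = 3$ ($g = \left(- \frac{1}{4}\right) \left(-12\right) = 3$)
$m{\left(A,z \right)} = \frac{49}{3}$ ($m{\left(A,z \right)} = \frac{1}{3} \cdot 49 = \frac{49}{3}$)
$V{\left(a,n \right)} = n^{2}$
$E = \frac{4084}{3}$ ($E = \left(-7010 + 8355\right) + \frac{49}{3} = 1345 + \frac{49}{3} = \frac{4084}{3} \approx 1361.3$)
$r{\left(v,h \right)} = \frac{v + h^{2}}{h + v}$
$\left(E + r{\left(128,-131 \right)}\right) \left(48187 - 41721\right) = \left(\frac{4084}{3} + \frac{128 + \left(-131\right)^{2}}{-131 + 128}\right) \left(48187 - 41721\right) = \left(\frac{4084}{3} + \frac{128 + 17161}{-3}\right) 6466 = \left(\frac{4084}{3} - 5763\right) 6466 = \left(- \frac{13205}{3}\right) 6466 = - \frac{85383530}{3}$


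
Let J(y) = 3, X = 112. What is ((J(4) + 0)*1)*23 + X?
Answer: 181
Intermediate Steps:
((J(4) + 0)*1)*23 + X = ((3 + 0)*1)*23 + 112 = (3*1)*23 + 112 = 3*23 + 112 = 69 + 112 = 181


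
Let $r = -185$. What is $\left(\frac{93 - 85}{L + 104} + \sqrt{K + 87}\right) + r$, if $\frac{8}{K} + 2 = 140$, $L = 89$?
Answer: $- \frac{35697}{193} + \frac{\sqrt{414483}}{69} \approx -175.63$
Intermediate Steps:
$K = \frac{4}{69}$ ($K = \frac{8}{-2 + 140} = \frac{8}{138} = 8 \cdot \frac{1}{138} = \frac{4}{69} \approx 0.057971$)
$\left(\frac{93 - 85}{L + 104} + \sqrt{K + 87}\right) + r = \left(\frac{93 - 85}{89 + 104} + \sqrt{\frac{4}{69} + 87}\right) - 185 = \left(\frac{8}{193} + \sqrt{\frac{6007}{69}}\right) - 185 = \left(8 \cdot \frac{1}{193} + \frac{\sqrt{414483}}{69}\right) - 185 = \left(\frac{8}{193} + \frac{\sqrt{414483}}{69}\right) - 185 = - \frac{35697}{193} + \frac{\sqrt{414483}}{69}$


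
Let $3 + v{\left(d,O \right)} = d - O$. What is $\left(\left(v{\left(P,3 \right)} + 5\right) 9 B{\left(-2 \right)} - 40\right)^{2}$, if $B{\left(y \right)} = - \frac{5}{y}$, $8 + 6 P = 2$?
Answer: $7225$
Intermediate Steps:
$P = -1$ ($P = - \frac{4}{3} + \frac{1}{6} \cdot 2 = - \frac{4}{3} + \frac{1}{3} = -1$)
$v{\left(d,O \right)} = -3 + d - O$ ($v{\left(d,O \right)} = -3 - \left(O - d\right) = -3 + d - O$)
$\left(\left(v{\left(P,3 \right)} + 5\right) 9 B{\left(-2 \right)} - 40\right)^{2} = \left(\left(\left(-3 - 1 - 3\right) + 5\right) 9 \left(- \frac{5}{-2}\right) - 40\right)^{2} = \left(\left(\left(-3 - 1 - 3\right) + 5\right) 9 \left(\left(-5\right) \left(- \frac{1}{2}\right)\right) - 40\right)^{2} = \left(\left(-7 + 5\right) 9 \cdot \frac{5}{2} - 40\right)^{2} = \left(\left(-2\right) \frac{45}{2} - 40\right)^{2} = \left(-45 - 40\right)^{2} = \left(-85\right)^{2} = 7225$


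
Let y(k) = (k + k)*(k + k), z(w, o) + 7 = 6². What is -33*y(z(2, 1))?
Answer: -111012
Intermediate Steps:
z(w, o) = 29 (z(w, o) = -7 + 6² = -7 + 36 = 29)
y(k) = 4*k² (y(k) = (2*k)*(2*k) = 4*k²)
-33*y(z(2, 1)) = -132*29² = -132*841 = -33*3364 = -111012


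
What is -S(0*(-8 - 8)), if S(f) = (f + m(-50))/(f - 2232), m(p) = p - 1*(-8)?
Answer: -7/372 ≈ -0.018817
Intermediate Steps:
m(p) = 8 + p (m(p) = p + 8 = 8 + p)
S(f) = (-42 + f)/(-2232 + f) (S(f) = (f + (8 - 50))/(f - 2232) = (f - 42)/(-2232 + f) = (-42 + f)/(-2232 + f))
-S(0*(-8 - 8)) = -(-42 + 0*(-8 - 8))/(-2232 + 0*(-8 - 8)) = -(-42 + 0*(-16))/(-2232 + 0*(-16)) = -(-42 + 0)/(-2232 + 0) = -(-42)/(-2232) = -(-1)*(-42)/2232 = -1*7/372 = -7/372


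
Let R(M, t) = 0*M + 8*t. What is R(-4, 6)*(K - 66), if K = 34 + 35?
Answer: 144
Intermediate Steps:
K = 69
R(M, t) = 8*t (R(M, t) = 0 + 8*t = 8*t)
R(-4, 6)*(K - 66) = (8*6)*(69 - 66) = 48*3 = 144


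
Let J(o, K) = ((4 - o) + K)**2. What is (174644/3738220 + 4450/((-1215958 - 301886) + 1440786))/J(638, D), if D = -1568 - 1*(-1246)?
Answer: -198585103/16454261365887960 ≈ -1.2069e-8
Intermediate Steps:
D = -322 (D = -1568 + 1246 = -322)
J(o, K) = (4 + K - o)**2
(174644/3738220 + 4450/((-1215958 - 301886) + 1440786))/J(638, D) = (174644/3738220 + 4450/((-1215958 - 301886) + 1440786))/((4 - 322 - 1*638)**2) = (174644*(1/3738220) + 4450/(-1517844 + 1440786))/((4 - 322 - 638)**2) = (43661/934555 + 4450/(-77058))/((-956)**2) = (43661/934555 + 4450*(-1/77058))/913936 = (43661/934555 - 2225/38529)*(1/913936) = -397170206/36007469595*1/913936 = -198585103/16454261365887960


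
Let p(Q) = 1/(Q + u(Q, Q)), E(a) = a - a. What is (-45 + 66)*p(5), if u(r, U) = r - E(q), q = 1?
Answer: 21/10 ≈ 2.1000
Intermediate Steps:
E(a) = 0
u(r, U) = r (u(r, U) = r - 1*0 = r + 0 = r)
p(Q) = 1/(2*Q) (p(Q) = 1/(Q + Q) = 1/(2*Q))
(-45 + 66)*p(5) = (-45 + 66)*((½)/5) = 21*((½)*(⅕)) = 21*(⅒) = 21/10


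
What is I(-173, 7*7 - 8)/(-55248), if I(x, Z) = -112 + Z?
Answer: 71/55248 ≈ 0.0012851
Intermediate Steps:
I(-173, 7*7 - 8)/(-55248) = (-112 + (7*7 - 8))/(-55248) = (-112 + (49 - 8))*(-1/55248) = (-112 + 41)*(-1/55248) = -71*(-1/55248) = 71/55248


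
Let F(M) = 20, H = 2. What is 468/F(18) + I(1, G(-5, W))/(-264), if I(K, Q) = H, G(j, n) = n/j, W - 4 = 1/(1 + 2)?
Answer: 15439/660 ≈ 23.392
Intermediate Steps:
W = 13/3 (W = 4 + 1/(1 + 2) = 4 + 1/3 = 13/3 ≈ 4.3333)
I(K, Q) = 2
468/F(18) + I(1, G(-5, W))/(-264) = 468/20 + 2/(-264) = 468*(1/20) + 2*(-1/264) = 117/5 - 1/132 = 15439/660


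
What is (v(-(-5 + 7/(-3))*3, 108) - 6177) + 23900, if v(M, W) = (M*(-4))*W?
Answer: 8219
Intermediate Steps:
v(M, W) = -4*M*W (v(M, W) = (-4*M)*W = -4*M*W)
(v(-(-5 + 7/(-3))*3, 108) - 6177) + 23900 = (-4*(-(-5 + 7/(-3))*3)*108 - 6177) + 23900 = (-4*(-(-5 + 7*(-⅓))*3)*108 - 6177) + 23900 = (-4*(-(-5 - 7/3)*3)*108 - 6177) + 23900 = (-4*(-(-22)*3/3)*108 - 6177) + 23900 = (-4*(-1*(-22))*108 - 6177) + 23900 = (-4*22*108 - 6177) + 23900 = (-9504 - 6177) + 23900 = -15681 + 23900 = 8219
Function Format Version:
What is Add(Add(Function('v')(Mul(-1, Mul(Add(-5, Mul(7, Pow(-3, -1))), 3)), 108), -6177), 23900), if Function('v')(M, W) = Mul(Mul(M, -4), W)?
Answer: 8219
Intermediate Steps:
Function('v')(M, W) = Mul(-4, M, W) (Function('v')(M, W) = Mul(Mul(-4, M), W) = Mul(-4, M, W))
Add(Add(Function('v')(Mul(-1, Mul(Add(-5, Mul(7, Pow(-3, -1))), 3)), 108), -6177), 23900) = Add(Add(Mul(-4, Mul(-1, Mul(Add(-5, Mul(7, Pow(-3, -1))), 3)), 108), -6177), 23900) = Add(Add(Mul(-4, Mul(-1, Mul(Add(-5, Mul(7, Rational(-1, 3))), 3)), 108), -6177), 23900) = Add(Add(Mul(-4, Mul(-1, Mul(Add(-5, Rational(-7, 3)), 3)), 108), -6177), 23900) = Add(Add(Mul(-4, Mul(-1, Mul(Rational(-22, 3), 3)), 108), -6177), 23900) = Add(Add(Mul(-4, Mul(-1, -22), 108), -6177), 23900) = Add(Add(Mul(-4, 22, 108), -6177), 23900) = Add(Add(-9504, -6177), 23900) = Add(-15681, 23900) = 8219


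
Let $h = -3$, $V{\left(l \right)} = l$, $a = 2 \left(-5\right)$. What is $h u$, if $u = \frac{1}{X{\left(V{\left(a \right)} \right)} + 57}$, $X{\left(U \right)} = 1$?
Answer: $- \frac{3}{58} \approx -0.051724$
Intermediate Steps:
$a = -10$
$u = \frac{1}{58}$ ($u = \frac{1}{1 + 57} = \frac{1}{58} \approx 0.017241$)
$h u = \left(-3\right) \frac{1}{58} = - \frac{3}{58}$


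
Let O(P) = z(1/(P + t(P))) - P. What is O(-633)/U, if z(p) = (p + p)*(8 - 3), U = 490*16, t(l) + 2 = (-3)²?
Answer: 49531/613480 ≈ 0.080738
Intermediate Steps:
t(l) = 7 (t(l) = -2 + (-3)² = -2 + 9 = 7)
U = 7840
z(p) = 10*p (z(p) = (2*p)*5 = 10*p)
O(P) = -P + 10/(7 + P) (O(P) = 10/(P + 7) - P = 10/(7 + P) - P = -P + 10/(7 + P))
O(-633)/U = ((10 - 1*(-633)*(7 - 633))/(7 - 633))/7840 = ((10 - 1*(-633)*(-626))/(-626))*(1/7840) = -(10 - 396258)/626*(1/7840) = -1/626*(-396248)*(1/7840) = (198124/313)*(1/7840) = 49531/613480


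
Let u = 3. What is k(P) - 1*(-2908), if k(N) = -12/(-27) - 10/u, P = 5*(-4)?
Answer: 26146/9 ≈ 2905.1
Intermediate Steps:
P = -20
k(N) = -26/9 (k(N) = -12/(-27) - 10/3 = -12*(-1/27) - 10*1/3 = 4/9 - 10/3 = -26/9)
k(P) - 1*(-2908) = -26/9 - 1*(-2908) = -26/9 + 2908 = 26146/9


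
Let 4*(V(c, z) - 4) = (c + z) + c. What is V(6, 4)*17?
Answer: 136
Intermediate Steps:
V(c, z) = 4 + c/2 + z/4 (V(c, z) = 4 + ((c + z) + c)/4 = 4 + (z + 2*c)/4 = 4 + (c/2 + z/4) = 4 + c/2 + z/4)
V(6, 4)*17 = (4 + (½)*6 + (¼)*4)*17 = (4 + 3 + 1)*17 = 8*17 = 136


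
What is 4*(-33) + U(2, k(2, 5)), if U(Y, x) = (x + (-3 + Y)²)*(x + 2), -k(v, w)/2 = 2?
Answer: -126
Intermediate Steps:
k(v, w) = -4 (k(v, w) = -2*2 = -4)
U(Y, x) = (2 + x)*(x + (-3 + Y)²) (U(Y, x) = (x + (-3 + Y)²)*(2 + x) = (2 + x)*(x + (-3 + Y)²))
4*(-33) + U(2, k(2, 5)) = 4*(-33) + ((-4)² + 2*(-4) + 2*(-3 + 2)² - 4*(-3 + 2)²) = -132 + (16 - 8 + 2*(-1)² - 4*(-1)²) = -132 + (16 - 8 + 2*1 - 4*1) = -132 + (16 - 8 + 2 - 4) = -132 + 6 = -126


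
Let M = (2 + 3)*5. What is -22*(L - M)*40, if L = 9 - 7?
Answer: 20240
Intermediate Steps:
L = 2
M = 25 (M = 5*5 = 25)
-22*(L - M)*40 = -22*(2 - 1*25)*40 = -22*(2 - 25)*40 = -22*(-23)*40 = 506*40 = 20240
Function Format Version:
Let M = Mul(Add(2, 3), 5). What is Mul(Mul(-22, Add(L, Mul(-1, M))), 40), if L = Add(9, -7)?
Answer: 20240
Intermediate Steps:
L = 2
M = 25 (M = Mul(5, 5) = 25)
Mul(Mul(-22, Add(L, Mul(-1, M))), 40) = Mul(Mul(-22, Add(2, Mul(-1, 25))), 40) = Mul(Mul(-22, Add(2, -25)), 40) = Mul(Mul(-22, -23), 40) = Mul(506, 40) = 20240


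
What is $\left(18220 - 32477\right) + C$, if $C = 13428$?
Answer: $-829$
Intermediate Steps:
$\left(18220 - 32477\right) + C = \left(18220 - 32477\right) + 13428 = -14257 + 13428 = -829$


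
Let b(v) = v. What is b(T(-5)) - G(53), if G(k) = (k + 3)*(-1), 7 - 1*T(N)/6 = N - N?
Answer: 98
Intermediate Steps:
T(N) = 42 (T(N) = 42 - 6*(N - N) = 42 - 6*0 = 42 + 0 = 42)
G(k) = -3 - k (G(k) = (3 + k)*(-1) = -3 - k)
b(T(-5)) - G(53) = 42 - (-3 - 1*53) = 42 - (-3 - 53) = 42 - 1*(-56) = 42 + 56 = 98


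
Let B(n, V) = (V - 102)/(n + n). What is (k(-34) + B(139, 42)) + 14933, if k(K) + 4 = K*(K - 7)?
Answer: 2268867/139 ≈ 16323.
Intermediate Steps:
B(n, V) = (-102 + V)/(2*n) (B(n, V) = (-102 + V)/((2*n)) = (-102 + V)*(1/(2*n)) = (-102 + V)/(2*n))
k(K) = -4 + K*(-7 + K) (k(K) = -4 + K*(K - 7) = -4 + K*(-7 + K))
(k(-34) + B(139, 42)) + 14933 = ((-4 + (-34)² - 7*(-34)) + (½)*(-102 + 42)/139) + 14933 = ((-4 + 1156 + 238) + (½)*(1/139)*(-60)) + 14933 = (1390 - 30/139) + 14933 = 193180/139 + 14933 = 2268867/139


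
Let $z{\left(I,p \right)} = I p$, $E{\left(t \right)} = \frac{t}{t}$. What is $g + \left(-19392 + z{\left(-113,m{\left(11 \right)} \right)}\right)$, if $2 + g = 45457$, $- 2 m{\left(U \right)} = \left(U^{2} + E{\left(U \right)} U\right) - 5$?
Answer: $\frac{66477}{2} \approx 33239.0$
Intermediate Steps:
$E{\left(t \right)} = 1$
$m{\left(U \right)} = \frac{5}{2} - \frac{U}{2} - \frac{U^{2}}{2}$ ($m{\left(U \right)} = - \frac{\left(U^{2} + 1 U\right) - 5}{2} = - \frac{\left(U^{2} + U\right) - 5}{2} = - \frac{\left(U + U^{2}\right) - 5}{2} = - \frac{-5 + U + U^{2}}{2} = \frac{5}{2} - \frac{U}{2} - \frac{U^{2}}{2}$)
$g = 45455$ ($g = -2 + 45457 = 45455$)
$g + \left(-19392 + z{\left(-113,m{\left(11 \right)} \right)}\right) = 45455 - \left(19392 + 113 \left(\frac{5}{2} - \frac{11}{2} - \frac{11^{2}}{2}\right)\right) = 45455 - \left(19392 + 113 \left(\frac{5}{2} - \frac{11}{2} - \frac{121}{2}\right)\right) = 45455 - \frac{24433}{2} = \frac{66477}{2}$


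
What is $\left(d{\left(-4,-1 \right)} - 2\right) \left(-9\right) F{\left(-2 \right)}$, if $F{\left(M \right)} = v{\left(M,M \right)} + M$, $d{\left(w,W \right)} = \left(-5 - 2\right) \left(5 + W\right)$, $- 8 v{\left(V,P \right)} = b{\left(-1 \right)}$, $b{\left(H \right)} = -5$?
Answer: $- \frac{1485}{4} \approx -371.25$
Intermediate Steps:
$v{\left(V,P \right)} = \frac{5}{8}$ ($v{\left(V,P \right)} = \left(- \frac{1}{8}\right) \left(-5\right) = \frac{5}{8}$)
$d{\left(w,W \right)} = -35 - 7 W$ ($d{\left(w,W \right)} = - 7 \left(5 + W\right) = -35 - 7 W$)
$F{\left(M \right)} = \frac{5}{8} + M$
$\left(d{\left(-4,-1 \right)} - 2\right) \left(-9\right) F{\left(-2 \right)} = \left(\left(-35 - -7\right) - 2\right) \left(-9\right) \left(\frac{5}{8} - 2\right) = \left(\left(-35 + 7\right) - 2\right) \left(-9\right) \left(- \frac{11}{8}\right) = \left(-28 - 2\right) \left(-9\right) \left(- \frac{11}{8}\right) = \left(-30\right) \left(-9\right) \left(- \frac{11}{8}\right) = 270 \left(- \frac{11}{8}\right) = - \frac{1485}{4}$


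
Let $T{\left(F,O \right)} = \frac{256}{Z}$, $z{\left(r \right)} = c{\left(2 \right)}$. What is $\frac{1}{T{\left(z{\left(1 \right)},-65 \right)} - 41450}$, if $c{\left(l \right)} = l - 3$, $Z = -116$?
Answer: $- \frac{29}{1202114} \approx -2.4124 \cdot 10^{-5}$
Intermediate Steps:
$c{\left(l \right)} = -3 + l$
$z{\left(r \right)} = -1$ ($z{\left(r \right)} = -3 + 2 = -1$)
$T{\left(F,O \right)} = - \frac{64}{29}$ ($T{\left(F,O \right)} = \frac{256}{-116} = 256 \left(- \frac{1}{116}\right) = - \frac{64}{29}$)
$\frac{1}{T{\left(z{\left(1 \right)},-65 \right)} - 41450} = \frac{1}{- \frac{64}{29} - 41450} = \frac{1}{- \frac{1202114}{29}} = - \frac{29}{1202114}$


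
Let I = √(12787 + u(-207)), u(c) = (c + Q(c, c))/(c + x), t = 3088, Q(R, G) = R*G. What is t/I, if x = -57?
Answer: 6176*√6110731/555521 ≈ 27.482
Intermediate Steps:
Q(R, G) = G*R
u(c) = (c + c²)/(-57 + c) (u(c) = (c + c*c)/(c - 57) = (c + c²)/(-57 + c))
I = √6110731/22 (I = √(12787 - 207*(1 - 207)/(-57 - 207)) = √(12787 - 207*(-206)/(-264)) = √(12787 - 207*(-1/264)*(-206)) = √(12787 - 7107/44) = √(555521/44) = √6110731/22 ≈ 112.36)
t/I = 3088/((√6110731/22)) = 3088*(2*√6110731/555521) = 6176*√6110731/555521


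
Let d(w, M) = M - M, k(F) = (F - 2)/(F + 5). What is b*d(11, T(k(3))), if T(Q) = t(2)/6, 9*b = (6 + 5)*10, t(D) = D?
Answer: 0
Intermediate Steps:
b = 110/9 (b = ((6 + 5)*10)/9 = (11*10)/9 = (⅑)*110 = 110/9 ≈ 12.222)
k(F) = (-2 + F)/(5 + F)
T(Q) = ⅓ (T(Q) = 2/6 = 2*(⅙) = ⅓)
d(w, M) = 0
b*d(11, T(k(3))) = (110/9)*0 = 0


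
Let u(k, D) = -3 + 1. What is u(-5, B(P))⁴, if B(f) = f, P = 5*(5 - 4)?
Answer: 16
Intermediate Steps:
P = 5 (P = 5*1 = 5)
u(k, D) = -2
u(-5, B(P))⁴ = (-2)⁴ = 16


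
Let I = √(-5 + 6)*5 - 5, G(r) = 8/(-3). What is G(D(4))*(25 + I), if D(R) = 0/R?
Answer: -200/3 ≈ -66.667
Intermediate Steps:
D(R) = 0
G(r) = -8/3 (G(r) = 8*(-⅓) = -8/3)
I = 0 (I = √1*5 - 5 = 1*5 - 5 = 5 - 5 = 0)
G(D(4))*(25 + I) = -8*(25 + 0)/3 = -8/3*25 = -200/3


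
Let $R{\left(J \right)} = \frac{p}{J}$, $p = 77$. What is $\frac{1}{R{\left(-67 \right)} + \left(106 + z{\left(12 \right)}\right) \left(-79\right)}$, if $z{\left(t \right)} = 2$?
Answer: $- \frac{67}{571721} \approx -0.00011719$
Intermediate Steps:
$R{\left(J \right)} = \frac{77}{J}$
$\frac{1}{R{\left(-67 \right)} + \left(106 + z{\left(12 \right)}\right) \left(-79\right)} = \frac{1}{\frac{77}{-67} + \left(106 + 2\right) \left(-79\right)} = \frac{1}{77 \left(- \frac{1}{67}\right) + 108 \left(-79\right)} = \frac{1}{- \frac{77}{67} - 8532} = \frac{1}{- \frac{571721}{67}} = - \frac{67}{571721}$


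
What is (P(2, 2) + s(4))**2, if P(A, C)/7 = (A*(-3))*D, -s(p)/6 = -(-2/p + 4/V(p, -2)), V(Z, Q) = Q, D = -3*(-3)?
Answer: 154449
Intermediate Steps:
D = 9
s(p) = -12 - 12/p (s(p) = -(-6)*(-2/p + 4/(-2)) = -(-6)*(-2/p + 4*(-1/2)) = -(-6)*(-2/p - 2) = -(-6)*(-2 - 2/p) = -6*(2 + 2/p) = -12 - 12/p)
P(A, C) = -189*A (P(A, C) = 7*((A*(-3))*9) = 7*(-3*A*9) = 7*(-27*A) = -189*A)
(P(2, 2) + s(4))**2 = (-189*2 + (-12 - 12/4))**2 = (-378 + (-12 - 12*1/4))**2 = (-378 + (-12 - 3))**2 = (-378 - 15)**2 = (-393)**2 = 154449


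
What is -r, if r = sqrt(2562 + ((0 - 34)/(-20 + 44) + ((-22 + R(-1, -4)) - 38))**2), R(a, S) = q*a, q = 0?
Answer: -sqrt(912097)/12 ≈ -79.586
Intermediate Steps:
R(a, S) = 0 (R(a, S) = 0*a = 0)
r = sqrt(912097)/12 (r = sqrt(2562 + ((0 - 34)/(-20 + 44) + ((-22 + 0) - 38))**2) = sqrt(2562 + (-34/24 + (-22 - 38))**2) = sqrt(2562 + (-34*1/24 - 60)**2) = sqrt(2562 + (-17/12 - 60)**2) = sqrt(2562 + (-737/12)**2) = sqrt(2562 + 543169/144) = sqrt(912097/144) = sqrt(912097)/12 ≈ 79.586)
-r = -sqrt(912097)/12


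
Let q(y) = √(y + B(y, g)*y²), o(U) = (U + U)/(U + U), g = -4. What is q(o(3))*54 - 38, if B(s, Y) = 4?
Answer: -38 + 54*√5 ≈ 82.748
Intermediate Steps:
o(U) = 1 (o(U) = (2*U)/((2*U)) = (2*U)*(1/(2*U)) = 1)
q(y) = √(y + 4*y²)
q(o(3))*54 - 38 = √(1*(1 + 4*1))*54 - 38 = √(1*(1 + 4))*54 - 38 = √(1*5)*54 - 38 = √5*54 - 38 = 54*√5 - 38 = -38 + 54*√5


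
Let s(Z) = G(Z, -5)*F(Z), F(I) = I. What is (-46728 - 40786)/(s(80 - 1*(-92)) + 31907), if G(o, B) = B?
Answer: -87514/31047 ≈ -2.8188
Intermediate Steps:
s(Z) = -5*Z
(-46728 - 40786)/(s(80 - 1*(-92)) + 31907) = (-46728 - 40786)/(-5*(80 - 1*(-92)) + 31907) = -87514/(-5*(80 + 92) + 31907) = -87514/(-5*172 + 31907) = -87514/(-860 + 31907) = -87514/31047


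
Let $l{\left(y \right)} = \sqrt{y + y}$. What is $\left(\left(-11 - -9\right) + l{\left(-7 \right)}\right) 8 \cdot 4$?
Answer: $-64 + 32 i \sqrt{14} \approx -64.0 + 119.73 i$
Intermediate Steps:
$l{\left(y \right)} = \sqrt{2} \sqrt{y}$ ($l{\left(y \right)} = \sqrt{2 y} = \sqrt{2} \sqrt{y}$)
$\left(\left(-11 - -9\right) + l{\left(-7 \right)}\right) 8 \cdot 4 = \left(\left(-11 - -9\right) + \sqrt{2} \sqrt{-7}\right) 8 \cdot 4 = \left(\left(-11 + 9\right) + \sqrt{2} i \sqrt{7}\right) 8 \cdot 4 = \left(-2 + i \sqrt{14}\right) 8 \cdot 4 = \left(-16 + 8 i \sqrt{14}\right) 4 = -64 + 32 i \sqrt{14}$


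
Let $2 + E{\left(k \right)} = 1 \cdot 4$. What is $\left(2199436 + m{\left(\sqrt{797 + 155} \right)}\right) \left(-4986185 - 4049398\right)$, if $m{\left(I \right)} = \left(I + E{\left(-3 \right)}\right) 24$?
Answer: $-19873620239172 - 433707984 \sqrt{238} \approx -1.988 \cdot 10^{13}$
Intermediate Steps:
$E{\left(k \right)} = 2$ ($E{\left(k \right)} = -2 + 1 \cdot 4 = -2 + 4 = 2$)
$m{\left(I \right)} = 48 + 24 I$ ($m{\left(I \right)} = \left(I + 2\right) 24 = \left(2 + I\right) 24 = 48 + 24 I$)
$\left(2199436 + m{\left(\sqrt{797 + 155} \right)}\right) \left(-4986185 - 4049398\right) = \left(2199436 + \left(48 + 24 \sqrt{797 + 155}\right)\right) \left(-4986185 - 4049398\right) = \left(2199436 + \left(48 + 24 \sqrt{952}\right)\right) \left(-9035583\right) = \left(2199436 + \left(48 + 24 \cdot 2 \sqrt{238}\right)\right) \left(-9035583\right) = \left(2199436 + \left(48 + 48 \sqrt{238}\right)\right) \left(-9035583\right) = \left(2199484 + 48 \sqrt{238}\right) \left(-9035583\right) = -19873620239172 - 433707984 \sqrt{238}$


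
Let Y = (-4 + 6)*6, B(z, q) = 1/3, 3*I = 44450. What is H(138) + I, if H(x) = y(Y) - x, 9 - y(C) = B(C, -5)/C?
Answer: 528755/36 ≈ 14688.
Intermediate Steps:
I = 44450/3 (I = (⅓)*44450 = 44450/3 ≈ 14817.)
B(z, q) = ⅓
Y = 12 (Y = 2*6 = 12)
y(C) = 9 - 1/(3*C)
H(x) = 323/36 - x (H(x) = (9 - ⅓/12) - x = (9 - ⅓*1/12) - x = (9 - 1/36) - x = 323/36 - x)
H(138) + I = (323/36 - 1*138) + 44450/3 = (323/36 - 138) + 44450/3 = -4645/36 + 44450/3 = 528755/36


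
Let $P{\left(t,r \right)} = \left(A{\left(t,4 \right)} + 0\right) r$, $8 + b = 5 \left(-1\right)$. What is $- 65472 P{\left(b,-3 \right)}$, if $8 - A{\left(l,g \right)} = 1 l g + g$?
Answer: $10999296$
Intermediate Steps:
$A{\left(l,g \right)} = 8 - g - g l$ ($A{\left(l,g \right)} = 8 - \left(1 l g + g\right) = 8 - \left(l g + g\right) = 8 - \left(g l + g\right) = 8 - \left(g + g l\right) = 8 - g - g l$)
$b = -13$ ($b = -8 + 5 \left(-1\right) = -8 - 5 = -13$)
$P{\left(t,r \right)} = r \left(4 - 4 t\right)$ ($P{\left(t,r \right)} = \left(\left(8 - 4 - 4 t\right) + 0\right) r = \left(\left(4 - 4 t\right) + 0\right) r = \left(4 - 4 t\right) r = r \left(4 - 4 t\right)$)
$- 65472 P{\left(b,-3 \right)} = - 65472 \cdot 4 \left(-3\right) \left(1 - -13\right) = - 65472 \cdot 4 \left(-3\right) \left(1 + 13\right) = - 65472 \cdot 4 \left(-3\right) 14 = \left(-65472\right) \left(-168\right) = 10999296$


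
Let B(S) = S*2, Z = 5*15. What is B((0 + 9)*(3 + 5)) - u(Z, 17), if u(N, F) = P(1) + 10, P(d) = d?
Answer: 133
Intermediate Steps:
Z = 75
u(N, F) = 11 (u(N, F) = 1 + 10 = 11)
B(S) = 2*S
B((0 + 9)*(3 + 5)) - u(Z, 17) = 2*((0 + 9)*(3 + 5)) - 1*11 = 2*(9*8) - 11 = 2*72 - 11 = 144 - 11 = 133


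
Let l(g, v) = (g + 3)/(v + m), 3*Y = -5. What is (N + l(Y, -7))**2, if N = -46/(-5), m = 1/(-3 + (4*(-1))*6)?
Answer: 732736/9025 ≈ 81.190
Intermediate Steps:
Y = -5/3 (Y = (1/3)*(-5) = -5/3 ≈ -1.6667)
m = -1/27 (m = 1/(-3 - 4*6) = 1/(-3 - 24) = 1/(-27) = -1/27 ≈ -0.037037)
l(g, v) = (3 + g)/(-1/27 + v) (l(g, v) = (g + 3)/(v - 1/27) = (3 + g)/(-1/27 + v))
N = 46/5 (N = -46*(-1/5) = 46/5 ≈ 9.2000)
(N + l(Y, -7))**2 = (46/5 + 27*(3 - 5/3)/(-1 + 27*(-7)))**2 = (46/5 + 27*(4/3)/(-1 - 189))**2 = (46/5 + 27*(4/3)/(-190))**2 = (46/5 + 27*(-1/190)*(4/3))**2 = (46/5 - 18/95)**2 = (856/95)**2 = 732736/9025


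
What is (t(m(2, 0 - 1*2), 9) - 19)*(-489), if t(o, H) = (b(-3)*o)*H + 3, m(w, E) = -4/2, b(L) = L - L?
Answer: 7824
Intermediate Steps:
b(L) = 0
m(w, E) = -2 (m(w, E) = -4*1/2 = -2)
t(o, H) = 3 (t(o, H) = (0*o)*H + 3 = 0*H + 3 = 0 + 3 = 3)
(t(m(2, 0 - 1*2), 9) - 19)*(-489) = (3 - 19)*(-489) = -16*(-489) = 7824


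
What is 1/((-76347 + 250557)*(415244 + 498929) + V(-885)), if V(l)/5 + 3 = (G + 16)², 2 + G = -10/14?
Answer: 49/7803645880680 ≈ 6.2791e-12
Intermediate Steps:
G = -19/7 (G = -2 - 10/14 = -2 - 10*1/14 = -2 - 5/7 = -19/7 ≈ -2.7143)
V(l) = 42510/49 (V(l) = -15 + 5*(-19/7 + 16)² = -15 + 5*(93/7)² = -15 + 5*(8649/49) = -15 + 43245/49 = 42510/49)
1/((-76347 + 250557)*(415244 + 498929) + V(-885)) = 1/((-76347 + 250557)*(415244 + 498929) + 42510/49) = 1/(174210*914173 + 42510/49) = 1/(159258078330 + 42510/49) = 1/(7803645880680/49) = 49/7803645880680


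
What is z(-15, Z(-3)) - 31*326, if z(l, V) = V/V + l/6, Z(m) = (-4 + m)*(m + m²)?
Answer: -20215/2 ≈ -10108.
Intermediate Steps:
z(l, V) = 1 + l/6 (z(l, V) = 1 + l*(⅙) = 1 + l/6)
z(-15, Z(-3)) - 31*326 = (1 + (⅙)*(-15)) - 31*326 = (1 - 5/2) - 10106 = -3/2 - 10106 = -20215/2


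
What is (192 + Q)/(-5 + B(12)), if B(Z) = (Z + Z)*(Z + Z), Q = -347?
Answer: -155/571 ≈ -0.27145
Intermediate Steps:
B(Z) = 4*Z² (B(Z) = (2*Z)*(2*Z) = 4*Z²)
(192 + Q)/(-5 + B(12)) = (192 - 347)/(-5 + 4*12²) = -155/(-5 + 4*144) = -155/(-5 + 576) = -155/571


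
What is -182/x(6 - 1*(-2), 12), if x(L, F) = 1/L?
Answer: -1456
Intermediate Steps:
-182/x(6 - 1*(-2), 12) = -182/1/(6 - 1*(-2)) = -182/1/(6 + 2) = -182/1/8 = -182/(⅛) = 8*(-182) = -1456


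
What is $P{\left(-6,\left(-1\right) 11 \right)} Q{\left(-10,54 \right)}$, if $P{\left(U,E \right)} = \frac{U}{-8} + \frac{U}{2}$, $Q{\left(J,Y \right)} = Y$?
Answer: $- \frac{243}{2} \approx -121.5$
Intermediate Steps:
$P{\left(U,E \right)} = \frac{3 U}{8}$ ($P{\left(U,E \right)} = U \left(- \frac{1}{8}\right) + U \frac{1}{2} = - \frac{U}{8} + \frac{U}{2} = \frac{3 U}{8}$)
$P{\left(-6,\left(-1\right) 11 \right)} Q{\left(-10,54 \right)} = \frac{3}{8} \left(-6\right) 54 = \left(- \frac{9}{4}\right) 54 = - \frac{243}{2}$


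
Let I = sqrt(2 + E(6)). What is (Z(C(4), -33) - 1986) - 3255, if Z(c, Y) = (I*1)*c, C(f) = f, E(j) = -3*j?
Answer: -5241 + 16*I ≈ -5241.0 + 16.0*I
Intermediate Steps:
I = 4*I (I = sqrt(2 - 3*6) = sqrt(2 - 18) = sqrt(-16) = 4*I ≈ 4.0*I)
Z(c, Y) = 4*I*c (Z(c, Y) = ((4*I)*1)*c = (4*I)*c = 4*I*c)
(Z(C(4), -33) - 1986) - 3255 = (4*I*4 - 1986) - 3255 = (16*I - 1986) - 3255 = (-1986 + 16*I) - 3255 = -5241 + 16*I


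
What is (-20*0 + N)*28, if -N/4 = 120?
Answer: -13440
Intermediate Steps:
N = -480 (N = -4*120 = -480)
(-20*0 + N)*28 = (-20*0 - 480)*28 = (0 - 480)*28 = -480*28 = -13440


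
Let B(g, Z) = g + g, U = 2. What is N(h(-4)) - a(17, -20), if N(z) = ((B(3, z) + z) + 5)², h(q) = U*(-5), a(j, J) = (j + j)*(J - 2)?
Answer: 749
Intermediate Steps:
a(j, J) = 2*j*(-2 + J) (a(j, J) = (2*j)*(-2 + J) = 2*j*(-2 + J))
h(q) = -10 (h(q) = 2*(-5) = -10)
B(g, Z) = 2*g
N(z) = (11 + z)² (N(z) = ((2*3 + z) + 5)² = ((6 + z) + 5)² = (11 + z)²)
N(h(-4)) - a(17, -20) = (11 - 10)² - 2*17*(-2 - 20) = 1² - 2*17*(-22) = 1 - 1*(-748) = 1 + 748 = 749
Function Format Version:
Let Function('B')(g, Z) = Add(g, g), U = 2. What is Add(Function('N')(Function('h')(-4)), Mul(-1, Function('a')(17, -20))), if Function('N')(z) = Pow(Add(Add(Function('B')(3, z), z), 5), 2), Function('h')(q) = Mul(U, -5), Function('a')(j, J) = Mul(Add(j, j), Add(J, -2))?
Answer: 749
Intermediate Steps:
Function('a')(j, J) = Mul(2, j, Add(-2, J)) (Function('a')(j, J) = Mul(Mul(2, j), Add(-2, J)) = Mul(2, j, Add(-2, J)))
Function('h')(q) = -10 (Function('h')(q) = Mul(2, -5) = -10)
Function('B')(g, Z) = Mul(2, g)
Function('N')(z) = Pow(Add(11, z), 2) (Function('N')(z) = Pow(Add(Add(Mul(2, 3), z), 5), 2) = Pow(Add(Add(6, z), 5), 2) = Pow(Add(11, z), 2))
Add(Function('N')(Function('h')(-4)), Mul(-1, Function('a')(17, -20))) = Add(Pow(Add(11, -10), 2), Mul(-1, Mul(2, 17, Add(-2, -20)))) = Add(Pow(1, 2), Mul(-1, Mul(2, 17, -22))) = Add(1, Mul(-1, -748)) = Add(1, 748) = 749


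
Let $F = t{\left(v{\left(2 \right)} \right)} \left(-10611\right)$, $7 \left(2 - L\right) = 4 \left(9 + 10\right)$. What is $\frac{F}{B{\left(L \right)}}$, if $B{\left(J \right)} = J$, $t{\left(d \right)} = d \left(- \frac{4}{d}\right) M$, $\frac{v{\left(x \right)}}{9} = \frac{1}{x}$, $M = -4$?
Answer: $\frac{594216}{31} \approx 19168.0$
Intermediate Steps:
$v{\left(x \right)} = \frac{9}{x}$
$t{\left(d \right)} = 16$ ($t{\left(d \right)} = d \left(- \frac{4}{d}\right) \left(-4\right) = \left(-4\right) \left(-4\right) = 16$)
$L = - \frac{62}{7}$ ($L = 2 - \frac{4 \left(9 + 10\right)}{7} = 2 - \frac{4 \cdot 19}{7} = 2 - \frac{76}{7} = - \frac{62}{7} \approx -8.8571$)
$F = -169776$ ($F = 16 \left(-10611\right) = -169776$)
$\frac{F}{B{\left(L \right)}} = - \frac{169776}{- \frac{62}{7}} = \left(-169776\right) \left(- \frac{7}{62}\right) = \frac{594216}{31}$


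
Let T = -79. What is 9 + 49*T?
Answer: -3862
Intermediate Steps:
9 + 49*T = 9 + 49*(-79) = 9 - 3871 = -3862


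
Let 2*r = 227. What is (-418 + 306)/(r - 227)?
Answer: 224/227 ≈ 0.98678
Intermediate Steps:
r = 227/2 (r = (1/2)*227 = 227/2 ≈ 113.50)
(-418 + 306)/(r - 227) = (-418 + 306)/(227/2 - 227) = -112/(-227/2) = -112*(-2/227) = 224/227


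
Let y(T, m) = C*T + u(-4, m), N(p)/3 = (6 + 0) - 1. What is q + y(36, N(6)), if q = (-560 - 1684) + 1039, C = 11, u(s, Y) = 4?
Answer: -805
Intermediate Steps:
q = -1205 (q = -2244 + 1039 = -1205)
N(p) = 15 (N(p) = 3*((6 + 0) - 1) = 3*(6 - 1) = 3*5 = 15)
y(T, m) = 4 + 11*T (y(T, m) = 11*T + 4 = 4 + 11*T)
q + y(36, N(6)) = -1205 + (4 + 11*36) = -1205 + (4 + 396) = -1205 + 400 = -805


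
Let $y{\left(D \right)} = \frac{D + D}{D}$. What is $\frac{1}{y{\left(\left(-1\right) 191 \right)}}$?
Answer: $\frac{1}{2} \approx 0.5$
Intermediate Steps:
$y{\left(D \right)} = 2$ ($y{\left(D \right)} = \frac{2 D}{D} = 2$)
$\frac{1}{y{\left(\left(-1\right) 191 \right)}} = \frac{1}{2}$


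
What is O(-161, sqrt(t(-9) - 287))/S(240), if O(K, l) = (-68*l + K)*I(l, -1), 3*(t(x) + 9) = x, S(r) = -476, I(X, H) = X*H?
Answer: 299/7 - 23*I*sqrt(299)/68 ≈ 42.714 - 5.8486*I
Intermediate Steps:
I(X, H) = H*X
t(x) = -9 + x/3
O(K, l) = -l*(K - 68*l) (O(K, l) = (-68*l + K)*(-l) = (K - 68*l)*(-l) = -l*(K - 68*l))
O(-161, sqrt(t(-9) - 287))/S(240) = (sqrt((-9 + (1/3)*(-9)) - 287)*(-1*(-161) + 68*sqrt((-9 + (1/3)*(-9)) - 287)))/(-476) = (sqrt((-9 - 3) - 287)*(161 + 68*sqrt((-9 - 3) - 287)))*(-1/476) = (sqrt(-12 - 287)*(161 + 68*sqrt(-12 - 287)))*(-1/476) = (sqrt(-299)*(161 + 68*sqrt(-299)))*(-1/476) = ((I*sqrt(299))*(161 + 68*(I*sqrt(299))))*(-1/476) = ((I*sqrt(299))*(161 + 68*I*sqrt(299)))*(-1/476) = (I*sqrt(299)*(161 + 68*I*sqrt(299)))*(-1/476) = -I*sqrt(299)*(161 + 68*I*sqrt(299))/476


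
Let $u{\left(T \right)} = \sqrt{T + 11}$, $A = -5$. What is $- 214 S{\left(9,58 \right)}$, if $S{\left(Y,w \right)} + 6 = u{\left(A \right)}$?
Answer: $1284 - 214 \sqrt{6} \approx 759.81$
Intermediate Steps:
$u{\left(T \right)} = \sqrt{11 + T}$
$S{\left(Y,w \right)} = -6 + \sqrt{6}$ ($S{\left(Y,w \right)} = -6 + \sqrt{11 - 5} = -6 + \sqrt{6}$)
$- 214 S{\left(9,58 \right)} = - 214 \left(-6 + \sqrt{6}\right) = 1284 - 214 \sqrt{6}$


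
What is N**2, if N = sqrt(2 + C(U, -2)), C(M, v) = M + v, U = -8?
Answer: -8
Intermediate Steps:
N = 2*I*sqrt(2) (N = sqrt(2 + (-8 - 2)) = sqrt(2 - 10) = sqrt(-8) = 2*I*sqrt(2) ≈ 2.8284*I)
N**2 = (2*I*sqrt(2))**2 = -8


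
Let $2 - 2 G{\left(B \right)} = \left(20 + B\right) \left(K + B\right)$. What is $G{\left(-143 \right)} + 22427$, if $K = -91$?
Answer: $8037$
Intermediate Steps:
$G{\left(B \right)} = 1 - \frac{\left(-91 + B\right) \left(20 + B\right)}{2}$ ($G{\left(B \right)} = 1 - \frac{\left(20 + B\right) \left(-91 + B\right)}{2} = 1 - \frac{\left(-91 + B\right) \left(20 + B\right)}{2}$)
$G{\left(-143 \right)} + 22427 = \left(911 - \frac{\left(-143\right)^{2}}{2} + \frac{71}{2} \left(-143\right)\right) + 22427 = \left(911 - \frac{20449}{2} - \frac{10153}{2}\right) + 22427 = -14390 + 22427 = 8037$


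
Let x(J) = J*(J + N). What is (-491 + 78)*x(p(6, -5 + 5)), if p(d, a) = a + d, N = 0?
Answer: -14868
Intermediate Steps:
x(J) = J² (x(J) = J*(J + 0) = J*J = J²)
(-491 + 78)*x(p(6, -5 + 5)) = (-491 + 78)*((-5 + 5) + 6)² = -413*(0 + 6)² = -413*6² = -413*36 = -14868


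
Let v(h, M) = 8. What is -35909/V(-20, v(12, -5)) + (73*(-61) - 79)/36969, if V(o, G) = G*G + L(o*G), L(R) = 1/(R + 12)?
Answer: -21835095120/38903711 ≈ -561.26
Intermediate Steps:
L(R) = 1/(12 + R)
V(o, G) = G**2 + 1/(12 + G*o) (V(o, G) = G*G + 1/(12 + o*G) = G**2 + 1/(12 + G*o))
-35909/V(-20, v(12, -5)) + (73*(-61) - 79)/36969 = -35909*(12 + 8*(-20))/(1 + 8**2*(12 + 8*(-20))) + (73*(-61) - 79)/36969 = -35909*(12 - 160)/(1 + 64*(12 - 160)) + (-4453 - 79)*(1/36969) = -35909*(-148/(1 + 64*(-148))) - 4532*1/36969 = -35909*(-148/(1 - 9472)) - 4532/36969 = -35909/((-1/148*(-9471))) - 4532/36969 = -35909/9471/148 - 4532/36969 = -35909*148/9471 - 4532/36969 = -5314532/9471 - 4532/36969 = -21835095120/38903711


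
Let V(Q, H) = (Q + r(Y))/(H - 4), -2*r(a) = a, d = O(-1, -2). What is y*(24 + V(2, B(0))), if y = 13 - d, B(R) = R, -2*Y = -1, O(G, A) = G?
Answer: 2639/8 ≈ 329.88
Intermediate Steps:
Y = ½ (Y = -½*(-1) = ½ ≈ 0.50000)
d = -1
r(a) = -a/2
V(Q, H) = (-¼ + Q)/(-4 + H) (V(Q, H) = (Q - ½*½)/(H - 4) = (Q - ¼)/(-4 + H) = (-¼ + Q)/(-4 + H))
y = 14 (y = 13 - 1*(-1) = 13 + 1 = 14)
y*(24 + V(2, B(0))) = 14*(24 + (-¼ + 2)/(-4 + 0)) = 14*(24 + (7/4)/(-4)) = 14*(24 - ¼*7/4) = 14*(24 - 7/16) = 14*(377/16) = 2639/8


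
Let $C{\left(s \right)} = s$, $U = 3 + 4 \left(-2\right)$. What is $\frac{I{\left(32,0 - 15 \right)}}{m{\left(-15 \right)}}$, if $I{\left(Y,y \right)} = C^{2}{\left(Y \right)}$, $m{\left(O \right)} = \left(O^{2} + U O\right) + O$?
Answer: $\frac{1024}{285} \approx 3.593$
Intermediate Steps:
$U = -5$ ($U = 3 - 8 = -5$)
$m{\left(O \right)} = O^{2} - 4 O$ ($m{\left(O \right)} = \left(O^{2} - 5 O\right) + O = O^{2} - 4 O$)
$I{\left(Y,y \right)} = Y^{2}$
$\frac{I{\left(32,0 - 15 \right)}}{m{\left(-15 \right)}} = \frac{32^{2}}{\left(-15\right) \left(-4 - 15\right)} = \frac{1024}{\left(-15\right) \left(-19\right)} = \frac{1024}{285}$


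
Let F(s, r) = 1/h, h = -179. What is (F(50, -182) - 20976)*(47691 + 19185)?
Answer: -251099651580/179 ≈ -1.4028e+9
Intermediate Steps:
F(s, r) = -1/179 (F(s, r) = 1/(-179) = -1/179)
(F(50, -182) - 20976)*(47691 + 19185) = (-1/179 - 20976)*(47691 + 19185) = -3754705/179*66876 = -251099651580/179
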